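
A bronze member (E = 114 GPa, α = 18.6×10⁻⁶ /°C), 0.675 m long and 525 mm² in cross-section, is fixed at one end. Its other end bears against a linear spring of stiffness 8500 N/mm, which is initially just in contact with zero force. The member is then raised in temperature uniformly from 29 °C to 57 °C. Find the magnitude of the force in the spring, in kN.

If the spring were absent the member would lengthen by αΔT L = 18.6×10⁻⁶ × 28 × 675 = 0.3515 mm.
With a force P in the spring, the elastic change of the member is PL/(AE) and that of the spring is P/k; compatibility requires their sum to equal δ_free.
P [ L/(AE) + 1/k ] = δ_free → P [ 675/(525×114×10³) + 1/(8500) ] = 0.3515.
P = 0.3515 / 0.0001289 = 2727 N.

P ≈ 2.73 kN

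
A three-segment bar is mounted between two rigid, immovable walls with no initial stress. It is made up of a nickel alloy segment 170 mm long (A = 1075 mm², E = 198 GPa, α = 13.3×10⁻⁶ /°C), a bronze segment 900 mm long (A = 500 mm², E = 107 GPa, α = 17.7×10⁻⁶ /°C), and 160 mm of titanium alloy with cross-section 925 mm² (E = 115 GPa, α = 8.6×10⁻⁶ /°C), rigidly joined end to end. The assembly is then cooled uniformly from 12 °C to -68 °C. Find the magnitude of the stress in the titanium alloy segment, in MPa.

If the supports were absent, the total length change would be Σ αᵢΔT Lᵢ = 13.3×10⁻⁶×80×170 + 17.7×10⁻⁶×80×900 + 8.6×10⁻⁶×80×160 = 1.565 mm.
The rigid supports impose zero overall length change; the single axial force P common to all segments must satisfy P Σ Lᵢ/(AᵢEᵢ) = δ_free.
The series flexibility is Σ Lᵢ/(AᵢEᵢ) = 170/(1075×198×10³) + 900/(500×107×10³) + 160/(925×115×10³) = 1.913×10⁻⁵ mm/N.
Hence P = δ_free / Σ(L/AE) = 1.565/1.913×10⁻⁵ = 81.85 kN (tensile).
σ_{titanium alloy} = P / A = 81850 / 925 = 88.48 MPa.

σ ≈ 88.5 MPa (tensile)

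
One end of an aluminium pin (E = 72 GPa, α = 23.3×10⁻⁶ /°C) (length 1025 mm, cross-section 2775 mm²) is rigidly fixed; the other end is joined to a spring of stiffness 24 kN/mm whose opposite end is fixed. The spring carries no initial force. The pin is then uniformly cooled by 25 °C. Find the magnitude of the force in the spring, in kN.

If the spring were absent the pin would shorten by αΔT L = 23.3×10⁻⁶ × 25 × 1025 = 0.5971 mm.
With a force P in the spring, the elastic change of the pin is PL/(AE) and that of the spring is P/k; compatibility requires their sum to equal δ_free.
So P = δ_free / [L/(AE) + 1/k] = 0.5971 / [ 1025/(2775×72×10³) + 1/(24×10³) ].
P = 0.5971 / 4.68×10⁻⁵ = 12760 N.

P ≈ 12.8 kN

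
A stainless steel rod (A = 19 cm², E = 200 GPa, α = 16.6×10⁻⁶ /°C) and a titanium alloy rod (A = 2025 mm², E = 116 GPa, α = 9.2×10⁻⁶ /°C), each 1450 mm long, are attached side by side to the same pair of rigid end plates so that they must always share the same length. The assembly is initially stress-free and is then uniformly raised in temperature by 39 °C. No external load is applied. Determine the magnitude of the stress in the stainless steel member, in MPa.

σ ≈ 22 MPa (compressive)

The stainless steel has the larger α, so on heating it would change length more than the titanium alloy if both were free. The rigid plates force a common final length, so the stainless steel is put into compression and the titanium alloy into tension, with equal and opposite forces P (no external load).
Setting the final lengths equal and cancelling L: (α₁ − α₂)ΔT = P/(A₁E₁) + P/(A₂E₂).
|α₁ − α₂|·ΔT = 7.4×10⁻⁶ × 39 = 0.0002886.
1/(A₁E₁) + 1/(A₂E₂) = 1/(1900×200×10³) + 1/(2025×116×10³) = 6.889×10⁻⁹ N⁻¹.
P = 0.0002886 / 6.889×10⁻⁹ = 41890 N = 41.89 kN.
σ_{stainless steel} = P/A₁ = 41890/1900 = 22.05 MPa, compressive.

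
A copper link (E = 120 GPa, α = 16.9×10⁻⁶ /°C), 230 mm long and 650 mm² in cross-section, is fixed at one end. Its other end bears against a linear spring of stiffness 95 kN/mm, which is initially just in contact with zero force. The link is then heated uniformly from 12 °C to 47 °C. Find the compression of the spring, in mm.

The unrestrained thermal change is αΔT L = 16.9×10⁻⁶ × 35 × 230 = 0.136 mm.
With a force P in the spring, the elastic change of the link is PL/(AE) and that of the spring is P/k; compatibility requires their sum to equal δ_free.
So P = δ_free / [L/(AE) + 1/k] = 0.136 / [ 230/(650×120×10³) + 1/(95×10³) ].
P = 0.136 / 1.348×10⁻⁵ = 10100 N.
Spring compression = P/k = 10100/(95×10³) = 0.1063 mm.

δ ≈ 0.106 mm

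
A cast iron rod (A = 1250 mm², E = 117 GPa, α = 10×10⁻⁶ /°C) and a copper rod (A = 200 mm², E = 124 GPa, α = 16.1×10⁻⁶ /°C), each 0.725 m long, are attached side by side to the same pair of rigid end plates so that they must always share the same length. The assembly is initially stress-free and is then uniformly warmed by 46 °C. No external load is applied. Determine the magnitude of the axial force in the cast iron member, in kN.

The copper has the larger α, so on heating it would change length more than the cast iron if both were free. The rigid plates force a common final length, so the copper is put into compression and the cast iron into tension, with equal and opposite forces P (no external load).
Compatibility of the two members (thermal + elastic change equal): (α₁ − α₂)ΔT = P·[1/(A₁E₁) + 1/(A₂E₂)].
|α₁ − α₂|·ΔT = 6.1×10⁻⁶ × 46 = 0.0002806.
1/(A₁E₁) + 1/(A₂E₂) = 1/(1250×117×10³) + 1/(200×124×10³) = 4.716×10⁻⁸ N⁻¹.
So P = 0.0002806 / 4.716×10⁻⁸ = 5.95 kN.

P ≈ 5.95 kN (tensile in the cast iron)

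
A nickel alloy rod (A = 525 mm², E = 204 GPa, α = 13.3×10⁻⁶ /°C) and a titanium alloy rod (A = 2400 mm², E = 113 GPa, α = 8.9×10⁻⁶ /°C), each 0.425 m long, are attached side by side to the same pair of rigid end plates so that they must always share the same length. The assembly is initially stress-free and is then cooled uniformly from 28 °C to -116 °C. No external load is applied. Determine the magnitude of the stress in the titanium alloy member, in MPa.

Equilibrium of a rigid end plate with no external load gives equal and opposite internal forces ±P in the two members. Since α_{nickel alloy} > α_{titanium alloy}, cooling drives the nickel alloy into tension and the titanium alloy into compression.
Equating the net (thermal + elastic) strains gives |α₁ − α₂|·ΔT = P·[1/(A₁E₁) + 1/(A₂E₂)].
|α₁ − α₂|·ΔT = 4.4×10⁻⁶ × 144 = 0.0006336.
1/(A₁E₁) + 1/(A₂E₂) = 1/(525×204×10³) + 1/(2400×113×10³) = 1.302×10⁻⁸ N⁻¹.
P = 0.0006336 / 1.302×10⁻⁸ = 48650 N = 48.65 kN.
σ_{titanium alloy} = P/A₂ = 48650/2400 = 20.27 MPa, compressive.

σ ≈ 20.3 MPa (compressive)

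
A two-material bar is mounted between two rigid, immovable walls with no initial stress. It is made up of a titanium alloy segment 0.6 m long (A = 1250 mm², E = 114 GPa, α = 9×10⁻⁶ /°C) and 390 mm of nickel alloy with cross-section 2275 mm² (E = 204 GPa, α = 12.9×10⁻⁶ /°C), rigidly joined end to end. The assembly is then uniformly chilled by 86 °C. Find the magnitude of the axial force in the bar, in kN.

P ≈ 178 kN (tensile)

If the supports were absent, the total length change would be Σ αᵢΔT Lᵢ = 9×10⁻⁶×86×600 + 12.9×10⁻⁶×86×390 = 0.8971 mm.
Since the ends are fixed, an axial force P builds up, equal in every segment, with P · Σ Lᵢ/(AᵢEᵢ) = δ_free.
The series flexibility is Σ Lᵢ/(AᵢEᵢ) = 600/(1250×114×10³) + 390/(2275×204×10³) = 5.051×10⁻⁶ mm/N.
P = 0.8971 / 5.051×10⁻⁶ = 177600 N = 177.6 kN, tensile.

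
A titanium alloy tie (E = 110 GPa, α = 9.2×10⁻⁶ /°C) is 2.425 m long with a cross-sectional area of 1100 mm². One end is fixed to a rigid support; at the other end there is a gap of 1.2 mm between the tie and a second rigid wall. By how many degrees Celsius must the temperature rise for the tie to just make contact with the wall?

The gap closes when αΔT L = 1.2 mm, since the tie is still unstressed at that instant.
So ΔT = g/(αL) = 1.2/(9.2×10⁻⁶ × 2425) = 53.79 °C.

ΔT ≈ 53.8 °C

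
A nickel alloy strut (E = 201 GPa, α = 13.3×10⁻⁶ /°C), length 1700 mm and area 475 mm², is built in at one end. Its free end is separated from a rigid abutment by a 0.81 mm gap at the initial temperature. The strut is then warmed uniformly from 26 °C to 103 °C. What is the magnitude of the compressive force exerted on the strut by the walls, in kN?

If the wall were absent the strut would grow by αΔT L = 13.3×10⁻⁶ × 77 × 1700 = 1.741 mm.
This exceeds the 0.81 mm gap, so the wall pushes back. The portion of expansion that must be recovered elastically is δ_free − gap = 1.741 − 0.81 = 0.931 mm.
That suppressed elongation corresponds to σ = E·Δ/L = 201×10³ × 0.931/1700 = 110.1 MPa.
P = σA = 110.1 × 475 = 52.28 kN.

P ≈ 52.3 kN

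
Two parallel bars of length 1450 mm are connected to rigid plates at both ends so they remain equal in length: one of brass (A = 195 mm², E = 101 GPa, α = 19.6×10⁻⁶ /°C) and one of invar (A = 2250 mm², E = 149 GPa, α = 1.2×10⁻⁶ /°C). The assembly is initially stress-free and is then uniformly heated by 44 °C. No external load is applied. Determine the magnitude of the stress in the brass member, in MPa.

σ ≈ 77.2 MPa (compressive)

Both members must finish at the same length. With the larger α, the brass tends to over-expand; the plates restrain it, putting the brass in compression and the invar in tension. With no external load the two internal forces are equal and opposite, magnitude P.
Compatibility of the two members (thermal + elastic change equal): (α₁ − α₂)ΔT = P·[1/(A₁E₁) + 1/(A₂E₂)].
|α₁ − α₂|·ΔT = 18.4×10⁻⁶ × 44 = 0.0008096.
1/(A₁E₁) + 1/(A₂E₂) = 1/(195×101×10³) + 1/(2250×149×10³) = 5.376×10⁻⁸ N⁻¹.
P = 0.0008096 / 5.376×10⁻⁸ = 15060 N = 15.06 kN.
σ_{brass} = P/A₁ = 15060/195 = 77.23 MPa, compressive.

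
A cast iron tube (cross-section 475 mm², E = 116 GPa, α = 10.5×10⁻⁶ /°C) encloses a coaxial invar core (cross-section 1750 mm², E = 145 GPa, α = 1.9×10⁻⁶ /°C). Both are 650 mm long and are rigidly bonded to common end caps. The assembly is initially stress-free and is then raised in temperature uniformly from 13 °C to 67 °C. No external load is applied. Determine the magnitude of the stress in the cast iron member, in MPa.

The cast iron has the larger α, so on heating it would change length more than the invar if both were free. The rigid plates force a common final length, so the cast iron is put into compression and the invar into tension, with equal and opposite forces P (no external load).
Equating the net (thermal + elastic) strains gives |α₁ − α₂|·ΔT = P·[1/(A₁E₁) + 1/(A₂E₂)].
|α₁ − α₂|·ΔT = 8.6×10⁻⁶ × 54 = 0.0004644.
1/(A₁E₁) + 1/(A₂E₂) = 1/(475×116×10³) + 1/(1750×145×10³) = 2.209×10⁻⁸ N⁻¹.
P = 0.0004644 / 2.209×10⁻⁸ = 21020 N = 21.02 kN.
σ_{cast iron} = P/A₁ = 21020/475 = 44.26 MPa, compressive.

σ ≈ 44.3 MPa (compressive)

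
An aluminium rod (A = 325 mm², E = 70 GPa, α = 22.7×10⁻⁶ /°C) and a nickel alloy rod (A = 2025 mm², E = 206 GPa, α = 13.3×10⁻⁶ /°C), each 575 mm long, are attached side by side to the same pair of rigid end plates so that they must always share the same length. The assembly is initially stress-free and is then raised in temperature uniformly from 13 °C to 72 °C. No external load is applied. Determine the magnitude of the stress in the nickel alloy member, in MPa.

σ ≈ 5.91 MPa (tensile)

Both members must finish at the same length. With the larger α, the aluminium tends to over-expand; the plates restrain it, putting the aluminium in compression and the nickel alloy in tension. With no external load the two internal forces are equal and opposite, magnitude P.
Equating the net (thermal + elastic) strains gives |α₁ − α₂|·ΔT = P·[1/(A₁E₁) + 1/(A₂E₂)].
|α₁ − α₂|·ΔT = 9.4×10⁻⁶ × 59 = 0.0005546.
1/(A₁E₁) + 1/(A₂E₂) = 1/(325×70×10³) + 1/(2025×206×10³) = 4.635×10⁻⁸ N⁻¹.
P = 0.0005546 / 4.635×10⁻⁸ = 11960 N = 11.96 kN.
σ_{nickel alloy} = P/A₂ = 11960/2025 = 5.908 MPa, tensile.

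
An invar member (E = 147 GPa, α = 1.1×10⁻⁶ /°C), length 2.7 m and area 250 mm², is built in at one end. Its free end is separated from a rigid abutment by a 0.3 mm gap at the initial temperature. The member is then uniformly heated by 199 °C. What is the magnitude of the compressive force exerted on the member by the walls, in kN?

Free thermal elongation = αΔT L = 1.1×10⁻⁶ × 199 × 2700 = 0.591 mm.
The gap closes (δ_free > 0.3 mm) and the wall then resists a further 0.591 − 0.3 = 0.291 mm of expansion.
That suppressed elongation corresponds to σ = E·Δ/L = 147×10³ × 0.291/2700 = 15.84 MPa.
P = σA = 15.84 × 250 = 3.961 kN.

P ≈ 3.96 kN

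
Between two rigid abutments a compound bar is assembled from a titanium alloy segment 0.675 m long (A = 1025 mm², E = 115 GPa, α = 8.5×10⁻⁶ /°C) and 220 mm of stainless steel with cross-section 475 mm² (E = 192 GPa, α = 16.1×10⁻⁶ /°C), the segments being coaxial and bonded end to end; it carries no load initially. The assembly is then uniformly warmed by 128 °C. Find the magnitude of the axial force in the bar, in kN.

If the supports were absent, the total length change would be Σ αᵢΔT Lᵢ = 8.5×10⁻⁶×128×675 + 16.1×10⁻⁶×128×220 = 1.188 mm.
The rigid supports impose zero overall length change; the single axial force P common to all segments must satisfy P Σ Lᵢ/(AᵢEᵢ) = δ_free.
The series flexibility is Σ Lᵢ/(AᵢEᵢ) = 675/(1025×115×10³) + 220/(475×192×10³) = 8.139×10⁻⁶ mm/N.
P = 1.188 / 8.139×10⁻⁶ = 145900 N = 145.9 kN, compressive.

P ≈ 146 kN (compressive)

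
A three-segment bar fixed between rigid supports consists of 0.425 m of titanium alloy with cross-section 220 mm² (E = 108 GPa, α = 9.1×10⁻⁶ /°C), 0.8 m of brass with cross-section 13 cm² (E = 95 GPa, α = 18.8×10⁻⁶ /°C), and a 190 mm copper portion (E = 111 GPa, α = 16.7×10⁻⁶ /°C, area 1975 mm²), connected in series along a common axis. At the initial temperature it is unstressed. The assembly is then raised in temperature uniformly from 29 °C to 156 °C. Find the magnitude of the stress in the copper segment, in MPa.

If the supports were absent, the total length change would be Σ αᵢΔT Lᵢ = 9.1×10⁻⁶×127×425 + 18.8×10⁻⁶×127×800 + 16.7×10⁻⁶×127×190 = 2.804 mm.
The rigid supports impose zero overall length change; the single axial force P common to all segments must satisfy P Σ Lᵢ/(AᵢEᵢ) = δ_free.
The series flexibility is Σ Lᵢ/(AᵢEᵢ) = 425/(220×108×10³) + 800/(1300×95×10³) + 190/(1975×111×10³) = 2.523×10⁻⁵ mm/N.
So P = 2.804 / 2.523×10⁻⁵ = 111.1 kN, compressive.
σ_{copper} = P / A = 111100 / 1975 = 56.27 MPa.

σ ≈ 56.3 MPa (compressive)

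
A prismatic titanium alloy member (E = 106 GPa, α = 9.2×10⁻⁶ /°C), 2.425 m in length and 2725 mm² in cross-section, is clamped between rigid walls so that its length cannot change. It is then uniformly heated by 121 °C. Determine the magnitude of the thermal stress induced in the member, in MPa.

σ ≈ 118 MPa (compressive)

With length fixed, the mechanical strain must cancel the thermal strain αΔT = 9.2×10⁻⁶ × 121 = 1113.2×10⁻⁶.
The stress required to suppress this strain is σ = Eε = 106×10³ × 1113.2×10⁻⁶ = 118 MPa, compressive since the member is trying to expand.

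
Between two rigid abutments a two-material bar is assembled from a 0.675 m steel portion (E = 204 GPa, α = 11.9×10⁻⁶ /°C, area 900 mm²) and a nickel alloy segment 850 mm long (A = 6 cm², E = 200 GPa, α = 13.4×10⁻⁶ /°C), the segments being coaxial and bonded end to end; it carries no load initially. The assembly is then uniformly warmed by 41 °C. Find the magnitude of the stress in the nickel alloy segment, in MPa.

σ ≈ 123 MPa (compressive)

Free thermal expansion of the whole bar: Σ αᵢΔT Lᵢ = 11.9×10⁻⁶×41×675 + 13.4×10⁻⁶×41×850 = 0.7963 mm.
Since the ends are fixed, an axial force P builds up, equal in every segment, with P · Σ Lᵢ/(AᵢEᵢ) = δ_free.
Σ Lᵢ/(AᵢEᵢ) = 675/(900×204×10³) + 850/(600×200×10³) = 1.076×10⁻⁵ mm/N.
Hence P = δ_free / Σ(L/AE) = 0.7963/1.076×10⁻⁵ = 74.01 kN (compressive).
σ_{nickel alloy} = P / A = 74010 / 600 = 123.3 MPa.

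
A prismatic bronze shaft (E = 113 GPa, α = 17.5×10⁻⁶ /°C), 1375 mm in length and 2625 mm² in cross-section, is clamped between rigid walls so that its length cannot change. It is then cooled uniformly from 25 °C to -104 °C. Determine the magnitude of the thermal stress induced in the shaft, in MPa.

σ ≈ 255 MPa (tensile)

The supports are rigid, so the total axial strain is zero. The restrained thermal strain is ε = αΔT = 17.5×10⁻⁶ × 129 = 2257.5×10⁻⁶.
The stress required to suppress this strain is σ = Eε = 113×10³ × 2257.5×10⁻⁶ = 255.1 MPa, tensile since the shaft is trying to contract.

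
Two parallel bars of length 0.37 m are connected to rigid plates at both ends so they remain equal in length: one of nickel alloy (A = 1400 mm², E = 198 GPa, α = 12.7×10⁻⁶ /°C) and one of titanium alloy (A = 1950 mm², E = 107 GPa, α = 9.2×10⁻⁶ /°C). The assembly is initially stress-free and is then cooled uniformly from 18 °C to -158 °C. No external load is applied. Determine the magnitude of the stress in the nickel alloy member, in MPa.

The nickel alloy has the larger α, so on cooling it would change length more than the titanium alloy if both were free. The rigid plates force a common final length, so the nickel alloy is put into tension and the titanium alloy into compression, with equal and opposite forces P (no external load).
Compatibility of the two members (thermal + elastic change equal): (α₁ − α₂)ΔT = P·[1/(A₁E₁) + 1/(A₂E₂)].
|α₁ − α₂|·ΔT = 3.5×10⁻⁶ × 176 = 0.000616.
1/(A₁E₁) + 1/(A₂E₂) = 1/(1400×198×10³) + 1/(1950×107×10³) = 8.4×10⁻⁹ N⁻¹.
So P = 0.000616 / 8.4×10⁻⁹ = 73.33 kN.
σ_{nickel alloy} = P/A₁ = 73330/1400 = 52.38 MPa, tensile.

σ ≈ 52.4 MPa (tensile)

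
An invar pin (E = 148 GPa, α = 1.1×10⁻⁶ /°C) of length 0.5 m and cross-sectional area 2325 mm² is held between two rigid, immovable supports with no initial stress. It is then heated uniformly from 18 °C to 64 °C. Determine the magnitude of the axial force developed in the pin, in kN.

Full restraint means ε = 0, so the stress is σ = EαΔT = 148×10³ × 1.1×10⁻⁶ × 46 = 7.489 MPa.
Then P = σA = 7.489 × 2325 mm² = 17.41 kN, compressive.

P ≈ 17.4 kN (compressive)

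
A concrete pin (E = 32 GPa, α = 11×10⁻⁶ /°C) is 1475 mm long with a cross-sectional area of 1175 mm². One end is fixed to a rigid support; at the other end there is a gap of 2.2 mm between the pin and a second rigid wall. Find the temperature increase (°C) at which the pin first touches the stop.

Contact occurs when the free expansion equals the gap: αΔT L = 2.2 mm.
So ΔT = g/(αL) = 2.2/(11×10⁻⁶ × 1475) = 135.6 °C.

ΔT ≈ 136 °C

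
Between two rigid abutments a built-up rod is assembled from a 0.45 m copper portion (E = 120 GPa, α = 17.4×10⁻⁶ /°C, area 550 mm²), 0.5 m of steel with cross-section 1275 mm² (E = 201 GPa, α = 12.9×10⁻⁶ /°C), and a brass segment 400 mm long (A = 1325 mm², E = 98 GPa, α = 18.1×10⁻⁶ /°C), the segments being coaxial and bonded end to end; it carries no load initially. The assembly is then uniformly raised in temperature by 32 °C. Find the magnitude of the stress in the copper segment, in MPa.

σ ≈ 106 MPa (compressive)

With the walls removed the bar would change length by δ_free = Σ αᵢΔT Lᵢ = 17.4×10⁻⁶×32×450 + 12.9×10⁻⁶×32×500 + 18.1×10⁻⁶×32×400 = 0.6886 mm.
The walls prevent any net length change, so an axial force P (same in every segment) develops. Compatibility: P · Σ Lᵢ/(AᵢEᵢ) = δ_free.
Σ Lᵢ/(AᵢEᵢ) = 450/(550×120×10³) + 500/(1275×201×10³) + 400/(1325×98×10³) = 1.185×10⁻⁵ mm/N.
P = 0.6886 / 1.185×10⁻⁵ = 58110 N = 58.11 kN, compressive.
σ_{copper} = P / A = 58110 / 550 = 105.7 MPa.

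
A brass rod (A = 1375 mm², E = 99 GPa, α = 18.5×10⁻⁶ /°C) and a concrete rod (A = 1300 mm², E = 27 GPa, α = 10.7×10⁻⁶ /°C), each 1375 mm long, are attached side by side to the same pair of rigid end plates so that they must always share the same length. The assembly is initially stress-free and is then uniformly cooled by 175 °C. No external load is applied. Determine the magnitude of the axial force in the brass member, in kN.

Both members must finish at the same length. With the larger α, the brass tends to over-contract; the plates restrain it, putting the brass in tension and the concrete in compression. With no external load the two internal forces are equal and opposite, magnitude P.
Setting the final lengths equal and cancelling L: (α₁ − α₂)ΔT = P/(A₁E₁) + P/(A₂E₂).
|α₁ − α₂|·ΔT = 7.8×10⁻⁶ × 175 = 0.001365.
1/(A₁E₁) + 1/(A₂E₂) = 1/(1375×99×10³) + 1/(1300×27×10³) = 3.584×10⁻⁸ N⁻¹.
So P = 0.001365 / 3.584×10⁻⁸ = 38.09 kN.

P ≈ 38.1 kN (tensile in the brass)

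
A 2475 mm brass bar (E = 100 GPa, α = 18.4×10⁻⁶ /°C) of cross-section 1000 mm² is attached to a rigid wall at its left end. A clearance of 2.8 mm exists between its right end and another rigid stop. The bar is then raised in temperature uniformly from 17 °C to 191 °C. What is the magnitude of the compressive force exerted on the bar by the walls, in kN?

P ≈ 207 kN

Free thermal elongation = αΔT L = 18.4×10⁻⁶ × 174 × 2475 = 7.924 mm.
The gap closes (δ_free > 2.8 mm) and the wall then resists a further 7.924 − 2.8 = 5.124 mm of expansion.
Compatibility: PL/(AE) = 5.124 mm, so σ = P/A = E × (5.124/2475) = 207 MPa.
P = σA = 207 × 1000 = 207 kN.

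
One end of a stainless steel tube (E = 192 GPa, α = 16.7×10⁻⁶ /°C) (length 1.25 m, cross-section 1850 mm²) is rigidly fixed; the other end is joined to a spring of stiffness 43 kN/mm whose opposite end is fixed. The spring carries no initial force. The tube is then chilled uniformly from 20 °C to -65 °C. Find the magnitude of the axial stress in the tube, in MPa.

The unrestrained thermal change is αΔT L = 16.7×10⁻⁶ × 85 × 1250 = 1.774 mm.
Let P be the tensile force in the spring. The tube extends elastically by PL/(AE) and the spring stretches by P/k; together these equal δ_free.
P [ L/(AE) + 1/k ] = δ_free → P [ 1250/(1850×192×10³) + 1/(43×10³) ] = 1.774.
P = 1.774 / 2.677×10⁻⁵ = 66270 N.
σ = P/A = 66270/1850 = 35.82 MPa.

σ ≈ 35.8 MPa (tensile)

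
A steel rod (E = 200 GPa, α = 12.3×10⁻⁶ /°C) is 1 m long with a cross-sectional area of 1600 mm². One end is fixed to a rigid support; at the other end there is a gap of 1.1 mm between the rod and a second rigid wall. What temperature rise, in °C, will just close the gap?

ΔT ≈ 89.4 °C

Contact occurs when the free expansion equals the gap: αΔT L = 1.1 mm.
So ΔT = g/(αL) = 1.1/(12.3×10⁻⁶ × 1000) = 89.43 °C.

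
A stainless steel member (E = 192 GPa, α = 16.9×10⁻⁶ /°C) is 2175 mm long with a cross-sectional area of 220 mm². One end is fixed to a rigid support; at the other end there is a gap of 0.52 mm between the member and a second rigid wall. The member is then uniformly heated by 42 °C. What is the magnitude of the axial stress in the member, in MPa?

σ ≈ 90.4 MPa (compressive)

If the wall were absent the member would grow by αΔT L = 16.9×10⁻⁶ × 42 × 2175 = 1.544 mm.
This exceeds the 0.52 mm gap, so the wall pushes back. The portion of expansion that must be recovered elastically is δ_free − gap = 1.544 − 0.52 = 1.024 mm.
Compatibility: PL/(AE) = 1.024 mm, so σ = P/A = E × (1.024/2175) = 90.38 MPa.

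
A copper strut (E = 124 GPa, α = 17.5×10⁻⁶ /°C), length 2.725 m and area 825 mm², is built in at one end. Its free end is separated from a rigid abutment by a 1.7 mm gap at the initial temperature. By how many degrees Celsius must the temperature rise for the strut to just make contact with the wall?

The gap closes when αΔT L = 1.7 mm, since the strut is still unstressed at that instant.
So ΔT = g/(αL) = 1.7/(17.5×10⁻⁶ × 2725) = 35.65 °C.

ΔT ≈ 35.6 °C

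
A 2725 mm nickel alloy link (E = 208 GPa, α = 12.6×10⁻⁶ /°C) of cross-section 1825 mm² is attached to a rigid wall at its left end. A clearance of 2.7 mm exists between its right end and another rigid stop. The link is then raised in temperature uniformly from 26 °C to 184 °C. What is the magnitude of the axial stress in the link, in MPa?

Free thermal elongation = αΔT L = 12.6×10⁻⁶ × 158 × 2725 = 5.425 mm.
The gap closes (δ_free > 2.7 mm) and the wall then resists a further 5.425 − 2.7 = 2.725 mm of expansion.
That suppressed elongation corresponds to σ = E·Δ/L = 208×10³ × 2.725/2725 = 208 MPa.

σ ≈ 208 MPa (compressive)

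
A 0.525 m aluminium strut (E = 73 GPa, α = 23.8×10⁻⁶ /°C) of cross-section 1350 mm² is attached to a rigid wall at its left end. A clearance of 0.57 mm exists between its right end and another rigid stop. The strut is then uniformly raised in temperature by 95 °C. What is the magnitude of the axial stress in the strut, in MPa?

Free thermal elongation = αΔT L = 23.8×10⁻⁶ × 95 × 525 = 1.187 mm.
After closing the 0.57 mm clearance, 1.187 − 0.57 = 0.617 mm of expansion remains to be suppressed by the wall.
So σ = E(δ_free − g)/L = 73×10³ × 0.617/525 = 85.8 MPa.

σ ≈ 85.8 MPa (compressive)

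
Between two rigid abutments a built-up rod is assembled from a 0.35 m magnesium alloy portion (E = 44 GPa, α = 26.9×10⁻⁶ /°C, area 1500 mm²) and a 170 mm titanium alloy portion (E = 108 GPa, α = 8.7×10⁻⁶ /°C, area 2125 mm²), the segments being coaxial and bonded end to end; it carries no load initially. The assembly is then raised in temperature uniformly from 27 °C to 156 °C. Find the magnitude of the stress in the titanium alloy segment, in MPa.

σ ≈ 109 MPa (compressive)

Free thermal expansion of the whole bar: Σ αᵢΔT Lᵢ = 26.9×10⁻⁶×129×350 + 8.7×10⁻⁶×129×170 = 1.405 mm.
The rigid supports impose zero overall length change; the single axial force P common to all segments must satisfy P Σ Lᵢ/(AᵢEᵢ) = δ_free.
Σ Lᵢ/(AᵢEᵢ) = 350/(1500×44×10³) + 170/(2125×108×10³) = 6.044×10⁻⁶ mm/N.
P = 1.405 / 6.044×10⁻⁶ = 232500 N = 232.5 kN, compressive.
σ_{titanium alloy} = P / A = 232500 / 2125 = 109.4 MPa.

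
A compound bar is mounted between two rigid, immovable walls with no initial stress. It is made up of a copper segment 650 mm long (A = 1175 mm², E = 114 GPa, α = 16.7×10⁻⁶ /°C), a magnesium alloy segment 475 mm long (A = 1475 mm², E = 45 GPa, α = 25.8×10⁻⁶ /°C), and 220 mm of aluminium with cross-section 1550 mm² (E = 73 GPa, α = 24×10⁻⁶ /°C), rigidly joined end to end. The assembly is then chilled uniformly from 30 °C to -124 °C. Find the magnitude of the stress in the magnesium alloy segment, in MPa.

If the supports were absent, the total length change would be Σ αᵢΔT Lᵢ = 16.7×10⁻⁶×154×650 + 25.8×10⁻⁶×154×475 + 24×10⁻⁶×154×220 = 4.372 mm.
Since the ends are fixed, an axial force P builds up, equal in every segment, with P · Σ Lᵢ/(AᵢEᵢ) = δ_free.
The series flexibility is Σ Lᵢ/(AᵢEᵢ) = 650/(1175×114×10³) + 475/(1475×45×10³) + 220/(1550×73×10³) = 1.395×10⁻⁵ mm/N.
P = 4.372 / 1.395×10⁻⁵ = 313300 N = 313.3 kN, tensile.
σ_{magnesium alloy} = P / A = 313300 / 1475 = 212.4 MPa.

σ ≈ 212 MPa (tensile)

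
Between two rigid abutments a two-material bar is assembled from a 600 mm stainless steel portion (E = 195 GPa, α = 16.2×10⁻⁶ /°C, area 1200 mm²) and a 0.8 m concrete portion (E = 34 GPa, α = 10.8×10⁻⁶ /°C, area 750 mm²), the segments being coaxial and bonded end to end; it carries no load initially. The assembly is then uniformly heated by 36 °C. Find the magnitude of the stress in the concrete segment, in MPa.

Free thermal expansion of the whole bar: Σ αᵢΔT Lᵢ = 16.2×10⁻⁶×36×600 + 10.8×10⁻⁶×36×800 = 0.661 mm.
The rigid supports impose zero overall length change; the single axial force P common to all segments must satisfy P Σ Lᵢ/(AᵢEᵢ) = δ_free.
The series flexibility is Σ Lᵢ/(AᵢEᵢ) = 600/(1200×195×10³) + 800/(750×34×10³) = 3.394×10⁻⁵ mm/N.
P = 0.661 / 3.394×10⁻⁵ = 19480 N = 19.48 kN, compressive.
σ_{concrete} = P / A = 19480 / 750 = 25.97 MPa.

σ ≈ 26 MPa (compressive)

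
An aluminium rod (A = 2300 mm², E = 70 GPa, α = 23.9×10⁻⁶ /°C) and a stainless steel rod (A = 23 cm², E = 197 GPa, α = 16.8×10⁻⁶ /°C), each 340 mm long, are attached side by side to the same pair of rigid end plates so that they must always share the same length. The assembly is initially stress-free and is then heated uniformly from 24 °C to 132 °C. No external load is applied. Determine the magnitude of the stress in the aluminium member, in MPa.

σ ≈ 39.6 MPa (compressive)

Both members must finish at the same length. With the larger α, the aluminium tends to over-expand; the plates restrain it, putting the aluminium in compression and the stainless steel in tension. With no external load the two internal forces are equal and opposite, magnitude P.
Setting the final lengths equal and cancelling L: (α₁ − α₂)ΔT = P/(A₁E₁) + P/(A₂E₂).
|α₁ − α₂|·ΔT = 7.1×10⁻⁶ × 108 = 0.0007668.
1/(A₁E₁) + 1/(A₂E₂) = 1/(2300×70×10³) + 1/(2300×197×10³) = 8.418×10⁻⁹ N⁻¹.
So P = 0.0007668 / 8.418×10⁻⁹ = 91.09 kN.
σ_{aluminium} = P/A₁ = 91090/2300 = 39.6 MPa, compressive.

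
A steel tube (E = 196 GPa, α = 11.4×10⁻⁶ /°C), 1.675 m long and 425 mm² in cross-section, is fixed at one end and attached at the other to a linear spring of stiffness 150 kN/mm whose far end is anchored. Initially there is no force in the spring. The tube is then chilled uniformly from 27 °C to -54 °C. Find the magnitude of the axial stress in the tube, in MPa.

σ ≈ 136 MPa (tensile)

If the spring were absent the tube would shorten by αΔT L = 11.4×10⁻⁶ × 81 × 1675 = 1.547 mm.
With a force P in the spring, the elastic change of the tube is PL/(AE) and that of the spring is P/k; compatibility requires their sum to equal δ_free.
P [ L/(AE) + 1/k ] = δ_free → P [ 1675/(425×196×10³) + 1/(150×10³) ] = 1.547.
P = 1.547 / 2.677×10⁻⁵ = 57770 N.
σ = P/A = 57770/425 = 135.9 MPa.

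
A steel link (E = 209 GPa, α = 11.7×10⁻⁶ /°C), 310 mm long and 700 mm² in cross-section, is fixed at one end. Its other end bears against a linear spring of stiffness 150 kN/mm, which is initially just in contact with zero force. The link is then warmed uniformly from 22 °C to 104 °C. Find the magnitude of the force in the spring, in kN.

P ≈ 33.9 kN

The unrestrained thermal change is αΔT L = 11.7×10⁻⁶ × 82 × 310 = 0.2974 mm.
With a force P in the spring, the elastic change of the link is PL/(AE) and that of the spring is P/k; compatibility requires their sum to equal δ_free.
So P = δ_free / [L/(AE) + 1/k] = 0.2974 / [ 310/(700×209×10³) + 1/(150×10³) ].
P = 0.2974 / 8.786×10⁻⁶ = 33850 N.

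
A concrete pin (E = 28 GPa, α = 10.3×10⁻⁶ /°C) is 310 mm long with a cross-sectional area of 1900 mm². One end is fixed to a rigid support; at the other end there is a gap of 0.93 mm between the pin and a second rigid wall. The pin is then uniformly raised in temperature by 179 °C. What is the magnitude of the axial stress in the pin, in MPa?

Free thermal elongation = αΔT L = 10.3×10⁻⁶ × 179 × 310 = 0.5715 mm.
Since δ_free = 0.572 mm is less than the 0.93 mm gap, the pin never touches the wall. No axial force develops.

σ ≈ 0 MPa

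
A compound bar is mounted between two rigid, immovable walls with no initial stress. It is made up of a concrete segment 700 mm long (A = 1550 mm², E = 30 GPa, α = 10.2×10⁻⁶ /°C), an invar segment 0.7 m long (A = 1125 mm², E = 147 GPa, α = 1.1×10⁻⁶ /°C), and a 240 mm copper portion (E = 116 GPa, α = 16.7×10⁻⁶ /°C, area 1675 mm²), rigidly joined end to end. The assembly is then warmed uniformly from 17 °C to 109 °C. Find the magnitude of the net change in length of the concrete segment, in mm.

|ΔL| ≈ 0.147 mm

With the walls removed the bar would change length by δ_free = Σ αᵢΔT Lᵢ = 10.2×10⁻⁶×92×700 + 1.1×10⁻⁶×92×700 + 16.7×10⁻⁶×92×240 = 1.096 mm.
Since the ends are fixed, an axial force P builds up, equal in every segment, with P · Σ Lᵢ/(AᵢEᵢ) = δ_free.
Σ Lᵢ/(AᵢEᵢ) = 700/(1550×30×10³) + 700/(1125×147×10³) + 240/(1675×116×10³) = 2.052×10⁻⁵ mm/N.
P = 1.096 / 2.052×10⁻⁵ = 53430 N = 53.43 kN, compressive.
For the concrete segment, free thermal change = 10.2×10⁻⁶×92×700 = 0.6569 mm and elastic change from P = 53430×700/(1550×30×10³) = 0.8043 mm; these oppose, so the net change is 0.147 mm (segment shortens).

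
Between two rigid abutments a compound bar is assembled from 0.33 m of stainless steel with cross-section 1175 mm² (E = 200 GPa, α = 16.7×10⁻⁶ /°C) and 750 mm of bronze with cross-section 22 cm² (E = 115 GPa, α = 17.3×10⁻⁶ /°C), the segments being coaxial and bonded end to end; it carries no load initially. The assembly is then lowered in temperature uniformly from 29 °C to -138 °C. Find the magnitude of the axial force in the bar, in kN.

P ≈ 707 kN (tensile)

If the supports were absent, the total length change would be Σ αᵢΔT Lᵢ = 16.7×10⁻⁶×167×330 + 17.3×10⁻⁶×167×750 = 3.087 mm.
The rigid supports impose zero overall length change; the single axial force P common to all segments must satisfy P Σ Lᵢ/(AᵢEᵢ) = δ_free.
The series flexibility is Σ Lᵢ/(AᵢEᵢ) = 330/(1175×200×10³) + 750/(2200×115×10³) = 4.369×10⁻⁶ mm/N.
P = 3.087 / 4.369×10⁻⁶ = 706700 N = 706.7 kN, tensile.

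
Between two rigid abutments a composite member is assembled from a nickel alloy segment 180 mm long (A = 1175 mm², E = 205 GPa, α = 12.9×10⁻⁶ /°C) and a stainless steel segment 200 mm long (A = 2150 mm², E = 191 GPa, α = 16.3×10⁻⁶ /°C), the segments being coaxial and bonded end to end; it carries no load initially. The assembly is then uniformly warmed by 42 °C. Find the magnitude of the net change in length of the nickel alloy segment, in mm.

|ΔL| ≈ 0.0444 mm

With the walls removed the bar would change length by δ_free = Σ αᵢΔT Lᵢ = 12.9×10⁻⁶×42×180 + 16.3×10⁻⁶×42×200 = 0.2344 mm.
The rigid supports impose zero overall length change; the single axial force P common to all segments must satisfy P Σ Lᵢ/(AᵢEᵢ) = δ_free.
Σ Lᵢ/(AᵢEᵢ) = 180/(1175×205×10³) + 200/(2150×191×10³) = 1.234×10⁻⁶ mm/N.
P = 0.2344 / 1.234×10⁻⁶ = 189900 N = 189.9 kN, compressive.
For the nickel alloy segment, free thermal change = 12.9×10⁻⁶×42×180 = 0.09752 mm and elastic change from P = 189900×180/(1175×205×10³) = 0.1419 mm; these oppose, so the net change is 0.0444 mm (segment shortens).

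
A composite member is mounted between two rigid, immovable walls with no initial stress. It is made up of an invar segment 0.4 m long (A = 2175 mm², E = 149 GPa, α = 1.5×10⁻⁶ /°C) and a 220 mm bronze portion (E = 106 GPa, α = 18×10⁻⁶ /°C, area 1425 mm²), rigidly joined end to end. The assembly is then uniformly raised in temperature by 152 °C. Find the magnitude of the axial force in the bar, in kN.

P ≈ 258 kN (compressive)

If the supports were absent, the total length change would be Σ αᵢΔT Lᵢ = 1.5×10⁻⁶×152×400 + 18×10⁻⁶×152×220 = 0.6931 mm.
Since the ends are fixed, an axial force P builds up, equal in every segment, with P · Σ Lᵢ/(AᵢEᵢ) = δ_free.
The series flexibility is Σ Lᵢ/(AᵢEᵢ) = 400/(2175×149×10³) + 220/(1425×106×10³) = 2.691×10⁻⁶ mm/N.
So P = 0.6931 / 2.691×10⁻⁶ = 257.6 kN, compressive.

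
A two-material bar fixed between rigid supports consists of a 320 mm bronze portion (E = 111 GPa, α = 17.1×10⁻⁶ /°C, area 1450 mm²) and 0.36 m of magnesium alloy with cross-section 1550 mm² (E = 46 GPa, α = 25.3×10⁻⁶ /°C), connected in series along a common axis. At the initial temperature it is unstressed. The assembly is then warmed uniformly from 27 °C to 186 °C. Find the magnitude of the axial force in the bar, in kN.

With the walls removed the bar would change length by δ_free = Σ αᵢΔT Lᵢ = 17.1×10⁻⁶×159×320 + 25.3×10⁻⁶×159×360 = 2.318 mm.
The rigid supports impose zero overall length change; the single axial force P common to all segments must satisfy P Σ Lᵢ/(AᵢEᵢ) = δ_free.
The series flexibility is Σ Lᵢ/(AᵢEᵢ) = 320/(1450×111×10³) + 360/(1550×46×10³) = 7.037×10⁻⁶ mm/N.
P = 2.318 / 7.037×10⁻⁶ = 329400 N = 329.4 kN, compressive.

P ≈ 329 kN (compressive)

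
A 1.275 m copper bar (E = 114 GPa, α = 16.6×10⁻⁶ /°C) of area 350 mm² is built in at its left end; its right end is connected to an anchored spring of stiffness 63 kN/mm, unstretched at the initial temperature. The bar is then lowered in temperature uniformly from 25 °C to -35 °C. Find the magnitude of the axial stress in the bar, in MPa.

σ ≈ 75.9 MPa (tensile)

Free thermal contraction: δ_free = αΔT L = 16.6×10⁻⁶ × 60 × 1275 = 1.27 mm.
Let P be the tensile force in the spring. The bar extends elastically by PL/(AE) and the spring stretches by P/k; together these equal δ_free.
So P = δ_free / [L/(AE) + 1/k] = 1.27 / [ 1275/(350×114×10³) + 1/(63×10³) ].
P = 1.27 / 4.783×10⁻⁵ = 26550 N.
σ = P/A = 26550/350 = 75.86 MPa.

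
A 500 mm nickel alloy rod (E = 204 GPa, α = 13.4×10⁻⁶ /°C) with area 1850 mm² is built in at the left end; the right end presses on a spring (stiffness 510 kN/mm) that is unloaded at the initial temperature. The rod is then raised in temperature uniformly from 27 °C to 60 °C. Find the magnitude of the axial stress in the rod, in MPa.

If the spring were absent the rod would lengthen by αΔT L = 13.4×10⁻⁶ × 33 × 500 = 0.2211 mm.
Let P be the compressive force at the spring. The rod shortens elastically by PL/(AE) and the spring compresses by P/k; together these equal δ_free.
So P = δ_free / [L/(AE) + 1/k] = 0.2211 / [ 500/(1850×204×10³) + 1/(510×10³) ].
P = 0.2211 / 3.286×10⁻⁶ = 67290 N.
σ = P/A = 67290/1850 = 36.37 MPa.

σ ≈ 36.4 MPa (compressive)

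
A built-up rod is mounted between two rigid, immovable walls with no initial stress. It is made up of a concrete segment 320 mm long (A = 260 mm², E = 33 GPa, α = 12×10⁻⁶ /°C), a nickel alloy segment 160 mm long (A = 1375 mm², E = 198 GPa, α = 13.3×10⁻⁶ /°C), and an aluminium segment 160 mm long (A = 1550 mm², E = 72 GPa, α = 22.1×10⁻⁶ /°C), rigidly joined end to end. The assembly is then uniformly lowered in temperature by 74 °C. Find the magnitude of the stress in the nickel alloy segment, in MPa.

σ ≈ 13 MPa (tensile)

With the walls removed the bar would change length by δ_free = Σ αᵢΔT Lᵢ = 12×10⁻⁶×74×320 + 13.3×10⁻⁶×74×160 + 22.1×10⁻⁶×74×160 = 0.7033 mm.
The walls prevent any net length change, so an axial force P (same in every segment) develops. Compatibility: P · Σ Lᵢ/(AᵢEᵢ) = δ_free.
Σ Lᵢ/(AᵢEᵢ) = 320/(260×33×10³) + 160/(1375×198×10³) + 160/(1550×72×10³) = 3.932×10⁻⁵ mm/N.
Hence P = δ_free / Σ(L/AE) = 0.7033/3.932×10⁻⁵ = 17.89 kN (tensile).
σ_{nickel alloy} = P / A = 17890 / 1375 = 13.01 MPa.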